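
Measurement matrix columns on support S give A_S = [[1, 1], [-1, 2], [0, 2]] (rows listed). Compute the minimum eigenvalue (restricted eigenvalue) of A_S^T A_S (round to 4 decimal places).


A_S^T A_S = [[2, -1], [-1, 9]].
trace = 11.
det = 17.
disc = trace^2 - 4*det = 121 - 4*17 = 53.
sqrt(53) ≈ 7.280110.
lam_min = (11 - sqrt(53))/2 ≈ (11 - 7.280110)/2 = 1.859945 ≈ 1.8599.

1.8599


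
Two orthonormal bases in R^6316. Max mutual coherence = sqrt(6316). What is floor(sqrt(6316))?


79^2 = 6241 <= 6316 < 6400 = 80^2, so 79 <= sqrt(6316) < 80.
floor(sqrt(6316)) = 79.

79


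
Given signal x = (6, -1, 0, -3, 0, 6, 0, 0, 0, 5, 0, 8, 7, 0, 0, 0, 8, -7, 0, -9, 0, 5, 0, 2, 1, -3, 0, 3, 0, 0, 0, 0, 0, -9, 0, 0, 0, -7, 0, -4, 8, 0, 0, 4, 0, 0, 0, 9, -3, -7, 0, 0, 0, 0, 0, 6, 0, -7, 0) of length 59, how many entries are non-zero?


Non-zero positions: [0, 1, 3, 5, 9, 11, 12, 16, 17, 19, 21, 23, 24, 25, 27, 33, 37, 39, 40, 43, 47, 48, 49, 55, 57].
Sparsity = 25.

25


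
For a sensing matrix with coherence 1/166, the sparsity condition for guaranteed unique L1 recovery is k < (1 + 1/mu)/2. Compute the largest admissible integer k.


1/mu = 166.
1 + 1/mu = 167.
(1 + 1/mu)/2 = 83.5 is not an integer, so k_max = floor(83.5) = 83.

83


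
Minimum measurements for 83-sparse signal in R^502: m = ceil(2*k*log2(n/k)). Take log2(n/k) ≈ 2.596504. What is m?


log2(n/k) = log2(502/83) ≈ 2.596504.
2*k*log2(n/k) ≈ 2*83*2.596504 = 431.019664.
m = ceil(431.019664) = 432.

432


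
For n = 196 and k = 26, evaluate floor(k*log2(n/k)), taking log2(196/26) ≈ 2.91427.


log2(n/k) = log2(196/26) ≈ 2.91427.
k*log2(n/k) ≈ 26*2.91427 = 75.77102.
floor(75.77102) = 75.

75


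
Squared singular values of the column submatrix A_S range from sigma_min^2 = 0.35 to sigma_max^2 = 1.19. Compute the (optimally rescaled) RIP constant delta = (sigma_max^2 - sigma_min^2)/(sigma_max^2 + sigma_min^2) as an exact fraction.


lambda_max - lambda_min = 1.19 - 0.35 = 0.84.
lambda_max + lambda_min = 1.19 + 0.35 = 1.54.
delta = 0.84/1.54 = 84/154 = 6/11.

6/11


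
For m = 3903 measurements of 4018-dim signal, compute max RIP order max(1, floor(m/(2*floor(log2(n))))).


floor(log2(4018)) = 11.
2*11 = 22.
m/(2*floor(log2(n))) = 3903/22 ≈ 177.4091.
floor = 177.
k = max(1, 177) = 177.

177


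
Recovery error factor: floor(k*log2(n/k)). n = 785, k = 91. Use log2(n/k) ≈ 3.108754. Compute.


log2(n/k) = log2(785/91) ≈ 3.108754.
k*log2(n/k) ≈ 91*3.108754 = 282.896614.
floor(282.896614) = 282.

282


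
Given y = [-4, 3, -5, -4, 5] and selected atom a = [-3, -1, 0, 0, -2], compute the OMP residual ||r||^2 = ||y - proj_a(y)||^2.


a^T a = 14.
a^T y = -1.
coeff = -1/14 = -1/14.
||r||^2 = 1273/14.

1273/14


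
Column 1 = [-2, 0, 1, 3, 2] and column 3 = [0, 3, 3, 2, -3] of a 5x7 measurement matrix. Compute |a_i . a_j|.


Inner product: -2*0 + 0*3 + 1*3 + 3*2 + 2*-3
Products: [0, 0, 3, 6, -6]
Sum = 3.
|dot| = 3.

3


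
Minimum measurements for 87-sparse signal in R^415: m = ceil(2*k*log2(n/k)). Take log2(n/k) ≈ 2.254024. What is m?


log2(n/k) = log2(415/87) ≈ 2.254024.
2*k*log2(n/k) ≈ 2*87*2.254024 = 392.200176.
m = ceil(392.200176) = 393.

393


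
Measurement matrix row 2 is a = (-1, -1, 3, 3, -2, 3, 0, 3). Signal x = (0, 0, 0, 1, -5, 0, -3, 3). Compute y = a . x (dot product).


Non-zero terms: ['3*1', '-2*-5', '0*-3', '3*3']
Products: [3, 10, 0, 9]
y = sum = 22.

22


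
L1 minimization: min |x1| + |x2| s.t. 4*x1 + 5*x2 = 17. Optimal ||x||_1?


Axis intercepts:
  x1 = 17/4, x2 = 0: L1 = 17/4
  x1 = 0, x2 = 17/5: L1 = 17/5
x* = (0, 17/5)
||x*||_1 = 17/5.

17/5


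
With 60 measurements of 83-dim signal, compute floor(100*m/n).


100*m/n = 100*60/83 ≈ 72.2892.
floor = 72.

72


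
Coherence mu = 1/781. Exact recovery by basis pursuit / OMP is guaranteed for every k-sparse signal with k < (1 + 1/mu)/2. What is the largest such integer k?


1/mu = 781.
1 + 1/mu = 782.
(1 + 1/mu)/2 = 391 is an integer and the inequality is strict, so k_max = 391 - 1 = 390.

390


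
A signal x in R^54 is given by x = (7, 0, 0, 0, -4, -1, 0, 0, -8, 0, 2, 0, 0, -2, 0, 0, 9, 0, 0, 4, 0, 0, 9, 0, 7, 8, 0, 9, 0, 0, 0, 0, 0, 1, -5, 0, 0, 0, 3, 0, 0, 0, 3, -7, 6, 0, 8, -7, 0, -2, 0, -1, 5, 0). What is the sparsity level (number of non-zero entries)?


Non-zero positions: [0, 4, 5, 8, 10, 13, 16, 19, 22, 24, 25, 27, 33, 34, 38, 42, 43, 44, 46, 47, 49, 51, 52].
Sparsity = 23.

23


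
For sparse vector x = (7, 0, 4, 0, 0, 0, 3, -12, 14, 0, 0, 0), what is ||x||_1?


Non-zero entries: [(0, 7), (2, 4), (6, 3), (7, -12), (8, 14)]
Absolute values: [7, 4, 3, 12, 14]
||x||_1 = sum = 40.

40


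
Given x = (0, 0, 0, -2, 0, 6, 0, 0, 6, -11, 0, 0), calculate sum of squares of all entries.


Non-zero entries: [(3, -2), (5, 6), (8, 6), (9, -11)]
Squares: [4, 36, 36, 121]
||x||_2^2 = sum = 197.

197


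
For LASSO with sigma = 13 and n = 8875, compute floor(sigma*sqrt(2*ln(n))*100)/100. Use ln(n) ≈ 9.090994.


ln(8875) ≈ 9.090994.
2*ln(n) ≈ 18.181988.
sqrt(2*ln(n)) ≈ sqrt(18.181988) ≈ 4.264034.
lambda ≈ 13*4.264034 = 55.432442.
floor(lambda*100)/100 = 55.43.

55.43


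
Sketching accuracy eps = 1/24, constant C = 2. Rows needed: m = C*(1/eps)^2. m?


1/eps = 24.
(1/eps)^2 = 576.
m = 2*576 = 1152.

1152


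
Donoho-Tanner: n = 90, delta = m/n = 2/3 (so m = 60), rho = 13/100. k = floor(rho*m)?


m = 2/3*90 = 60.
rho = 13/100.
rho*m = 13/100*60 = 7.8.
k = floor(7.8) = 7.

7


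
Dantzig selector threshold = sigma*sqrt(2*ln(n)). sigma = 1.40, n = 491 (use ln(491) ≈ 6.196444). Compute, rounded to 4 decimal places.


ln(491) ≈ 6.196444.
2*ln(n) ≈ 12.392888.
sqrt(2*ln(n)) ≈ sqrt(12.392888) ≈ 3.520353.
threshold ≈ 1.40*3.520353 = 4.9284942 ≈ 4.9285.

4.9285


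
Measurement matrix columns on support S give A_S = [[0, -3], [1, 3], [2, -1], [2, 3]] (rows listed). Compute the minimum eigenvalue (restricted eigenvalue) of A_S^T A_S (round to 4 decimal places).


A_S^T A_S = [[9, 7], [7, 28]].
trace = 37.
det = 203.
disc = trace^2 - 4*det = 1369 - 4*203 = 557.
sqrt(557) ≈ 23.600847.
lam_min = (37 - sqrt(557))/2 ≈ (37 - 23.600847)/2 = 6.6995765 ≈ 6.6996.

6.6996


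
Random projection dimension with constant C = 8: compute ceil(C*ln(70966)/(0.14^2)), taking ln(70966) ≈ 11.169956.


ln(70966) ≈ 11.169956.
eps^2 = 0.14^2 = 0.0196.
C*ln(N)/eps^2 ≈ 8*11.169956/0.0196 ≈ 4559.1657.
m = ceil(4559.1657) = 4560.

4560


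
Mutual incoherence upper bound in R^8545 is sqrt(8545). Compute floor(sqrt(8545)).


92^2 = 8464 <= 8545 < 8649 = 93^2, so 92 <= sqrt(8545) < 93.
floor(sqrt(8545)) = 92.

92


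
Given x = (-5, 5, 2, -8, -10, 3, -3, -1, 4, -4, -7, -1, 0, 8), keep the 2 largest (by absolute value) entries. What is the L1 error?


Sorted |x_i| descending: [10, 8, 8, 7, 5, 5, 4, 4, 3, 3, 2, 1, 1, 0]
Keep top 2: [10, 8]
Tail entries: [8, 7, 5, 5, 4, 4, 3, 3, 2, 1, 1, 0]
L1 error = sum of tail = 43.

43


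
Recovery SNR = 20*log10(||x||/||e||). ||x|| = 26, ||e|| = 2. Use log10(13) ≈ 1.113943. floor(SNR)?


||x||/||e|| = 26/2 = 13.
log10(13) ≈ 1.113943.
20*log10(||x||/||e||) ≈ 20*1.113943 = 22.27886.
floor(22.27886) = 22.

22


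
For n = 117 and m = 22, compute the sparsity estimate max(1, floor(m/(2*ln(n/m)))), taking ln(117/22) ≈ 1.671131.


n/m = 117/22.
ln(n/m) ≈ 1.671131.
2*ln(n/m) ≈ 3.342262.
m/(2*ln(n/m)) ≈ 22/3.342262 ≈ 6.5824.
floor = 6.
k_max = max(1, 6) = 6.

6


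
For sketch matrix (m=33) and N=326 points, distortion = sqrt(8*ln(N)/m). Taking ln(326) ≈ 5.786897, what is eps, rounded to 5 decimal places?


ln(326) ≈ 5.786897.
8*ln(N)/m ≈ 8*5.786897/33 ≈ 1.40288412.
eps = sqrt(1.40288412) ≈ 1.1844341 ≈ 1.18443.

1.18443


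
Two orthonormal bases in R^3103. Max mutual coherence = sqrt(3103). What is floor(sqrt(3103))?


55^2 = 3025 <= 3103 < 3136 = 56^2, so 55 <= sqrt(3103) < 56.
floor(sqrt(3103)) = 55.

55


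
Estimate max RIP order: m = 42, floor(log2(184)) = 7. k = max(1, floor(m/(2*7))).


floor(log2(184)) = 7.
2*7 = 14.
m/(2*floor(log2(n))) = 42/14 ≈ 3.0.
floor = 3.
k = max(1, 3) = 3.

3


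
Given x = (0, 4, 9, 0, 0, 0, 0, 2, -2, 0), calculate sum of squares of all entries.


Non-zero entries: [(1, 4), (2, 9), (7, 2), (8, -2)]
Squares: [16, 81, 4, 4]
||x||_2^2 = sum = 105.

105


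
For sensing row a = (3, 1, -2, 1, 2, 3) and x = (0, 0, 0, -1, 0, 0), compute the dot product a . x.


Non-zero terms: ['1*-1']
Products: [-1]
y = sum = -1.

-1


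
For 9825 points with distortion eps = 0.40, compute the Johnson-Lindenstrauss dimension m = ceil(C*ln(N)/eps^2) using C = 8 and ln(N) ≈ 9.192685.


ln(9825) ≈ 9.192685.
eps^2 = 0.40^2 = 0.16.
C*ln(N)/eps^2 ≈ 8*9.192685/0.16 ≈ 459.6343.
m = ceil(459.6343) = 460.

460


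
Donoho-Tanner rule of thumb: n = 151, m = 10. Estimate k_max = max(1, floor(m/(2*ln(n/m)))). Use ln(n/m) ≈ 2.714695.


n/m = 151/10.
ln(n/m) ≈ 2.714695.
2*ln(n/m) ≈ 5.42939.
m/(2*ln(n/m)) ≈ 10/5.42939 ≈ 1.8418.
floor = 1.
k_max = max(1, 1) = 1.

1


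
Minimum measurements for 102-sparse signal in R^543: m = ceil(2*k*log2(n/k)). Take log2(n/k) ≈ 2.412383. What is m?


log2(n/k) = log2(543/102) ≈ 2.412383.
2*k*log2(n/k) ≈ 2*102*2.412383 = 492.126132.
m = ceil(492.126132) = 493.

493


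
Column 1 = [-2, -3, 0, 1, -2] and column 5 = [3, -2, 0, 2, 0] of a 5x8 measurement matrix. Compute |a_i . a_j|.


Inner product: -2*3 + -3*-2 + 0*0 + 1*2 + -2*0
Products: [-6, 6, 0, 2, 0]
Sum = 2.
|dot| = 2.

2


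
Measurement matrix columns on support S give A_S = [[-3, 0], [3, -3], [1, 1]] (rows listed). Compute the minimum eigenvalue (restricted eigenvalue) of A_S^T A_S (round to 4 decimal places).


A_S^T A_S = [[19, -8], [-8, 10]].
trace = 29.
det = 126.
disc = trace^2 - 4*det = 841 - 4*126 = 337.
sqrt(337) ≈ 18.357560.
lam_min = (29 - sqrt(337))/2 ≈ (29 - 18.357560)/2 = 5.32122 ≈ 5.3212.

5.3212


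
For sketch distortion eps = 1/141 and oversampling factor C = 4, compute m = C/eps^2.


1/eps = 141.
(1/eps)^2 = 19881.
m = 4*19881 = 79524.

79524


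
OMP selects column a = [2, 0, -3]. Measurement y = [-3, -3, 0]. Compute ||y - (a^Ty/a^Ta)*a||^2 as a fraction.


a^T a = 13.
a^T y = -6.
coeff = -6/13 = -6/13.
||r||^2 = 198/13.

198/13


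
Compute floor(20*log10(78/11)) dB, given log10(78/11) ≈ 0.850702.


||x||/||e|| = 78/11.
log10(78/11) ≈ 0.850702.
20*log10(||x||/||e||) ≈ 20*0.850702 = 17.01404.
floor(17.01404) = 17.

17


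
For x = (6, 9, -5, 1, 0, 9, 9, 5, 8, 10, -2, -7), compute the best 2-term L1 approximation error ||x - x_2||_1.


Sorted |x_i| descending: [10, 9, 9, 9, 8, 7, 6, 5, 5, 2, 1, 0]
Keep top 2: [10, 9]
Tail entries: [9, 9, 8, 7, 6, 5, 5, 2, 1, 0]
L1 error = sum of tail = 52.

52


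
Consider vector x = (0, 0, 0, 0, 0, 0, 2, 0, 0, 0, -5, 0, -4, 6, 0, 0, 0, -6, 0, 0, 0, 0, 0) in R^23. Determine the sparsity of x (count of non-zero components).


Non-zero positions: [6, 10, 12, 13, 17].
Sparsity = 5.

5


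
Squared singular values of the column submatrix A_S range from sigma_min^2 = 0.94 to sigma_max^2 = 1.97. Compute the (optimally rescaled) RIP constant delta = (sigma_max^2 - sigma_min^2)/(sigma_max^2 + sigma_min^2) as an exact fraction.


lambda_max - lambda_min = 1.97 - 0.94 = 1.03.
lambda_max + lambda_min = 1.97 + 0.94 = 2.91.
delta = 1.03/2.91 = 103/291.

103/291


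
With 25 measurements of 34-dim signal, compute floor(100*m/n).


100*m/n = 100*25/34 ≈ 73.5294.
floor = 73.

73


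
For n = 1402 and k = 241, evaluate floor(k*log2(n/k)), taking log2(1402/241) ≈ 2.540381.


log2(n/k) = log2(1402/241) ≈ 2.540381.
k*log2(n/k) ≈ 241*2.540381 = 612.231821.
floor(612.231821) = 612.

612


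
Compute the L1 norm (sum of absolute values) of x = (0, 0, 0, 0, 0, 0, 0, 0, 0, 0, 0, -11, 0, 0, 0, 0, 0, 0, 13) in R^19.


Non-zero entries: [(11, -11), (18, 13)]
Absolute values: [11, 13]
||x||_1 = sum = 24.

24


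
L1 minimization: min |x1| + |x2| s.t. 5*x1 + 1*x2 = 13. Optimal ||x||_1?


Axis intercepts:
  x1 = 13/5, x2 = 0: L1 = 13/5
  x1 = 0, x2 = 13: L1 = 13
x* = (13/5, 0)
||x*||_1 = 13/5.

13/5


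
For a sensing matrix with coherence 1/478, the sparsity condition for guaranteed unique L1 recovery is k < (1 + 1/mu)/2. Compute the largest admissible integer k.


1/mu = 478.
1 + 1/mu = 479.
(1 + 1/mu)/2 = 239.5 is not an integer, so k_max = floor(239.5) = 239.

239


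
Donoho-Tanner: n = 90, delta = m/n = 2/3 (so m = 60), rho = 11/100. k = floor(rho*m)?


m = 2/3*90 = 60.
rho = 11/100.
rho*m = 11/100*60 = 6.6.
k = floor(6.6) = 6.

6


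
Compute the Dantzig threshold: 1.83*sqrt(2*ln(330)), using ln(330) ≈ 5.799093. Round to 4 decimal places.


ln(330) ≈ 5.799093.
2*ln(n) ≈ 11.598186.
sqrt(2*ln(n)) ≈ sqrt(11.598186) ≈ 3.405611.
threshold ≈ 1.83*3.405611 = 6.23226813 ≈ 6.2323.

6.2323


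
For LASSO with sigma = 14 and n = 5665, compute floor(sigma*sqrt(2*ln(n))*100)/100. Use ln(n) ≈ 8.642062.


ln(5665) ≈ 8.642062.
2*ln(n) ≈ 17.284124.
sqrt(2*ln(n)) ≈ sqrt(17.284124) ≈ 4.157418.
lambda ≈ 14*4.157418 = 58.203852.
floor(lambda*100)/100 = 58.20.

58.20


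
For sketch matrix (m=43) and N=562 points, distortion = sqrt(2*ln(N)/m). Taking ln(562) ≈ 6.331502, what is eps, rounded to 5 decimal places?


ln(562) ≈ 6.331502.
2*ln(N)/m ≈ 2*6.331502/43 ≈ 0.29448847.
eps = sqrt(0.29448847) ≈ 0.5426679 ≈ 0.54267.

0.54267


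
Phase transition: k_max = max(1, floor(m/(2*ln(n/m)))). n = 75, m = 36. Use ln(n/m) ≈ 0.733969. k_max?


n/m = 75/36 = 25/12.
ln(n/m) ≈ 0.733969.
2*ln(n/m) ≈ 1.467938.
m/(2*ln(n/m)) ≈ 36/1.467938 ≈ 24.5242.
floor = 24.
k_max = max(1, 24) = 24.

24


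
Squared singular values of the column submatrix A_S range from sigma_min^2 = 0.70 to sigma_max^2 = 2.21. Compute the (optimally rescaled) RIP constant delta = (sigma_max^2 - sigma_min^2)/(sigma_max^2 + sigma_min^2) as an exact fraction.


lambda_max - lambda_min = 2.21 - 0.70 = 1.51.
lambda_max + lambda_min = 2.21 + 0.70 = 2.91.
delta = 1.51/2.91 = 151/291.

151/291


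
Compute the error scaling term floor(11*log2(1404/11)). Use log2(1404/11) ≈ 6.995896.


log2(n/k) = log2(1404/11) ≈ 6.995896.
k*log2(n/k) ≈ 11*6.995896 = 76.954856.
floor(76.954856) = 76.

76


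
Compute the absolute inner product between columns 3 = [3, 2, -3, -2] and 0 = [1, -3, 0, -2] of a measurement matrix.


Inner product: 3*1 + 2*-3 + -3*0 + -2*-2
Products: [3, -6, 0, 4]
Sum = 1.
|dot| = 1.

1


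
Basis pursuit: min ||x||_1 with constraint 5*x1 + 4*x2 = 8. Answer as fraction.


Axis intercepts:
  x1 = 8/5, x2 = 0: L1 = 8/5
  x1 = 0, x2 = 2: L1 = 2
x* = (8/5, 0)
||x*||_1 = 8/5.

8/5


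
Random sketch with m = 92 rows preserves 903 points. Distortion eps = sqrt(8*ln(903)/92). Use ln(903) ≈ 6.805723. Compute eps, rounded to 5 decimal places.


ln(903) ≈ 6.805723.
8*ln(N)/m ≈ 8*6.805723/92 ≈ 0.591802.
eps = sqrt(0.591802) ≈ 0.7692867 ≈ 0.76929.

0.76929


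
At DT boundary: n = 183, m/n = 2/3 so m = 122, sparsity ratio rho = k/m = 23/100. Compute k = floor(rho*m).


m = 2/3*183 = 122.
rho = 23/100.
rho*m = 23/100*122 = 28.06.
k = floor(28.06) = 28.

28


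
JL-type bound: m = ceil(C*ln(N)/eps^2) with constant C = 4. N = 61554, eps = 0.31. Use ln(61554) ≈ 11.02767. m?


ln(61554) ≈ 11.02767.
eps^2 = 0.31^2 = 0.0961.
C*ln(N)/eps^2 ≈ 4*11.02767/0.0961 ≈ 459.0081.
m = ceil(459.0081) = 460.

460


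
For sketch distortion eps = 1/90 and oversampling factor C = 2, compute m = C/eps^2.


1/eps = 90.
(1/eps)^2 = 8100.
m = 2*8100 = 16200.

16200


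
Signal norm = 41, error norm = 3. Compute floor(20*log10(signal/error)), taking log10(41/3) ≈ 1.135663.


||x||/||e|| = 41/3.
log10(41/3) ≈ 1.135663.
20*log10(||x||/||e||) ≈ 20*1.135663 = 22.71326.
floor(22.71326) = 22.

22


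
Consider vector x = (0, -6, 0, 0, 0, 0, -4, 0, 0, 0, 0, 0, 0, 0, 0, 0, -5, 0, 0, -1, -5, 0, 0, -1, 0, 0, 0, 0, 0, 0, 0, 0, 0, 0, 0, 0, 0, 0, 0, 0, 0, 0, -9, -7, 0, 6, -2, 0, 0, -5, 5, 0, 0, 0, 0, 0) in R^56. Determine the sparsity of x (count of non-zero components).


Non-zero positions: [1, 6, 16, 19, 20, 23, 42, 43, 45, 46, 49, 50].
Sparsity = 12.

12


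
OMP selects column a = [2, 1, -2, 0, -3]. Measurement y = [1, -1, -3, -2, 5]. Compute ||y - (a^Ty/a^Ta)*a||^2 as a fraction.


a^T a = 18.
a^T y = -8.
coeff = -8/18 = -4/9.
||r||^2 = 328/9.

328/9


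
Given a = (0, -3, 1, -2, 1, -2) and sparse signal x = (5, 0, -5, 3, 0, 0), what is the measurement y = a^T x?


Non-zero terms: ['0*5', '1*-5', '-2*3']
Products: [0, -5, -6]
y = sum = -11.

-11


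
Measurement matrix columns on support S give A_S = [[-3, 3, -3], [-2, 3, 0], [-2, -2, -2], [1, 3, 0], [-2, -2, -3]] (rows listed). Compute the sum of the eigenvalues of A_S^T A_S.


Sum of eigenvalues of A_S^T A_S = trace(A_S^T A_S) = sum of squared column norms of A_S.
A_S^T A_S diagonal: [22, 35, 22].
trace = 22 + 35 + 22 = 79.

79


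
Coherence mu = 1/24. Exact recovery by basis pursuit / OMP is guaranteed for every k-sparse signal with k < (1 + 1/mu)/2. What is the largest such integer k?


1/mu = 24.
1 + 1/mu = 25.
(1 + 1/mu)/2 = 12.5 is not an integer, so k_max = floor(12.5) = 12.

12


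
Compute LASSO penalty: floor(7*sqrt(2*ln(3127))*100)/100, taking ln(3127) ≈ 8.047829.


ln(3127) ≈ 8.047829.
2*ln(n) ≈ 16.095658.
sqrt(2*ln(n)) ≈ sqrt(16.095658) ≈ 4.011939.
lambda ≈ 7*4.011939 = 28.083573.
floor(lambda*100)/100 = 28.08.

28.08


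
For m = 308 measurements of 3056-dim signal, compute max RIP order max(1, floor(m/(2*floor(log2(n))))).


floor(log2(3056)) = 11.
2*11 = 22.
m/(2*floor(log2(n))) = 308/22 ≈ 14.0.
floor = 14.
k = max(1, 14) = 14.

14


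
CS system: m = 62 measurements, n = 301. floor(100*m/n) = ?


100*m/n = 100*62/301 ≈ 20.598.
floor = 20.

20


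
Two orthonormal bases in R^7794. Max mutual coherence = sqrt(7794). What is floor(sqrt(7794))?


88^2 = 7744 <= 7794 < 7921 = 89^2, so 88 <= sqrt(7794) < 89.
floor(sqrt(7794)) = 88.

88


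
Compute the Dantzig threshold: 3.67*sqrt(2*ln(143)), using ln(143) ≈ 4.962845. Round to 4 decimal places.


ln(143) ≈ 4.962845.
2*ln(n) ≈ 9.92569.
sqrt(2*ln(n)) ≈ sqrt(9.92569) ≈ 3.150506.
threshold ≈ 3.67*3.150506 = 11.56235702 ≈ 11.5624.

11.5624


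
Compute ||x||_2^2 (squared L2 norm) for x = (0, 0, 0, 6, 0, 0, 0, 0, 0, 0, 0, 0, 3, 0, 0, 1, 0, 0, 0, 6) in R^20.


Non-zero entries: [(3, 6), (12, 3), (15, 1), (19, 6)]
Squares: [36, 9, 1, 36]
||x||_2^2 = sum = 82.

82


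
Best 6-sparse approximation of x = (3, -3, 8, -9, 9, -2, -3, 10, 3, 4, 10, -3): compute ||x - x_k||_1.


Sorted |x_i| descending: [10, 10, 9, 9, 8, 4, 3, 3, 3, 3, 3, 2]
Keep top 6: [10, 10, 9, 9, 8, 4]
Tail entries: [3, 3, 3, 3, 3, 2]
L1 error = sum of tail = 17.

17


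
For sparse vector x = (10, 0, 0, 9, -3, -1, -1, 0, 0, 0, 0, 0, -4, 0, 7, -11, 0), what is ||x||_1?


Non-zero entries: [(0, 10), (3, 9), (4, -3), (5, -1), (6, -1), (12, -4), (14, 7), (15, -11)]
Absolute values: [10, 9, 3, 1, 1, 4, 7, 11]
||x||_1 = sum = 46.

46


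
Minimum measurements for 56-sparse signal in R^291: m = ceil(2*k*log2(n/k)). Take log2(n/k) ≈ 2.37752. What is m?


log2(n/k) = log2(291/56) ≈ 2.37752.
2*k*log2(n/k) ≈ 2*56*2.37752 = 266.28224.
m = ceil(266.28224) = 267.

267


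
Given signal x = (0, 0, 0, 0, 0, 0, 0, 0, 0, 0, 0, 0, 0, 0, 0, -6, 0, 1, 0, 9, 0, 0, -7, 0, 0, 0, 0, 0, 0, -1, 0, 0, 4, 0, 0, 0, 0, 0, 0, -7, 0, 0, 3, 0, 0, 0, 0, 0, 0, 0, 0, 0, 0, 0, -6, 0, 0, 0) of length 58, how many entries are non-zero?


Non-zero positions: [15, 17, 19, 22, 29, 32, 39, 42, 54].
Sparsity = 9.

9


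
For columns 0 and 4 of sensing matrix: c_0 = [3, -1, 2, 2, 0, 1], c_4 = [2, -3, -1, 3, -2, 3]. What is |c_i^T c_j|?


Inner product: 3*2 + -1*-3 + 2*-1 + 2*3 + 0*-2 + 1*3
Products: [6, 3, -2, 6, 0, 3]
Sum = 16.
|dot| = 16.

16


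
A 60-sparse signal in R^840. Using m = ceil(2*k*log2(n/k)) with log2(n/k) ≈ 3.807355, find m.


log2(n/k) = log2(840/60) ≈ 3.807355.
2*k*log2(n/k) ≈ 2*60*3.807355 = 456.8826.
m = ceil(456.8826) = 457.

457


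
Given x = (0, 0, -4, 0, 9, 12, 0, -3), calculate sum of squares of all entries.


Non-zero entries: [(2, -4), (4, 9), (5, 12), (7, -3)]
Squares: [16, 81, 144, 9]
||x||_2^2 = sum = 250.

250


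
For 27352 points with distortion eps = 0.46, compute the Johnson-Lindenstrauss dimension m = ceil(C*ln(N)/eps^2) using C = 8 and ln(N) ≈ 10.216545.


ln(27352) ≈ 10.216545.
eps^2 = 0.46^2 = 0.2116.
C*ln(N)/eps^2 ≈ 8*10.216545/0.2116 ≈ 386.2588.
m = ceil(386.2588) = 387.

387


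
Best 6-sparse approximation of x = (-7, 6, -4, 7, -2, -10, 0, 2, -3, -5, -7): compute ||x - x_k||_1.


Sorted |x_i| descending: [10, 7, 7, 7, 6, 5, 4, 3, 2, 2, 0]
Keep top 6: [10, 7, 7, 7, 6, 5]
Tail entries: [4, 3, 2, 2, 0]
L1 error = sum of tail = 11.

11


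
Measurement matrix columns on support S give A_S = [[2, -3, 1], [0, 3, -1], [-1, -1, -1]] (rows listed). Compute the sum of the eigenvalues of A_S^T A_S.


Sum of eigenvalues of A_S^T A_S = trace(A_S^T A_S) = sum of squared column norms of A_S.
A_S^T A_S diagonal: [5, 19, 3].
trace = 5 + 19 + 3 = 27.

27


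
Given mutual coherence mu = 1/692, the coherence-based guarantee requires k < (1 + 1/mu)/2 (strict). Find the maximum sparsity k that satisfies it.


1/mu = 692.
1 + 1/mu = 693.
(1 + 1/mu)/2 = 346.5 is not an integer, so k_max = floor(346.5) = 346.

346


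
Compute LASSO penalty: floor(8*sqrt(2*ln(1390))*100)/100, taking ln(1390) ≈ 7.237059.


ln(1390) ≈ 7.237059.
2*ln(n) ≈ 14.474118.
sqrt(2*ln(n)) ≈ sqrt(14.474118) ≈ 3.804487.
lambda ≈ 8*3.804487 = 30.435896.
floor(lambda*100)/100 = 30.43.

30.43


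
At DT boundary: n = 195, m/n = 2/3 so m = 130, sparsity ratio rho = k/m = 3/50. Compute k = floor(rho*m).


m = 2/3*195 = 130.
rho = 3/50.
rho*m = 3/50*130 = 7.8.
k = floor(7.8) = 7.

7


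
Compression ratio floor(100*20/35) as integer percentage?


100*m/n = 100*20/35 ≈ 57.1429.
floor = 57.

57


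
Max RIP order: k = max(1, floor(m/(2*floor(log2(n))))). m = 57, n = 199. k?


floor(log2(199)) = 7.
2*7 = 14.
m/(2*floor(log2(n))) = 57/14 ≈ 4.0714.
floor = 4.
k = max(1, 4) = 4.

4


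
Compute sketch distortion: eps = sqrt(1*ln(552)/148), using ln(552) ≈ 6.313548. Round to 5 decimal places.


ln(552) ≈ 6.313548.
1*ln(N)/m ≈ 1*6.313548/148 ≈ 0.04265911.
eps = sqrt(0.04265911) ≈ 0.2065408 ≈ 0.20654.

0.20654


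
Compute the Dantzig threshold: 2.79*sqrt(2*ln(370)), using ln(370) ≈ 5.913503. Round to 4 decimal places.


ln(370) ≈ 5.913503.
2*ln(n) ≈ 11.827006.
sqrt(2*ln(n)) ≈ sqrt(11.827006) ≈ 3.439041.
threshold ≈ 2.79*3.439041 = 9.59492439 ≈ 9.5949.

9.5949


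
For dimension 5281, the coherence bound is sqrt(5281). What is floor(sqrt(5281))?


72^2 = 5184 <= 5281 < 5329 = 73^2, so 72 <= sqrt(5281) < 73.
floor(sqrt(5281)) = 72.

72


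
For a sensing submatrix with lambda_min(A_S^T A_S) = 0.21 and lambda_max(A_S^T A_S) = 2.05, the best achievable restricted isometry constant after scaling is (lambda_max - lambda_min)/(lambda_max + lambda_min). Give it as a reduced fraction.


lambda_max - lambda_min = 2.05 - 0.21 = 1.84.
lambda_max + lambda_min = 2.05 + 0.21 = 2.26.
delta = 1.84/2.26 = 184/226 = 92/113.

92/113


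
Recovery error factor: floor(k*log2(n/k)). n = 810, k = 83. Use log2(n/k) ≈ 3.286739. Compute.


log2(n/k) = log2(810/83) ≈ 3.286739.
k*log2(n/k) ≈ 83*3.286739 = 272.799337.
floor(272.799337) = 272.

272


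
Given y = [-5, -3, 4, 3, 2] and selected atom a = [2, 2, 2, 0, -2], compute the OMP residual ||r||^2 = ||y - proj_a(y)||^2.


a^T a = 16.
a^T y = -12.
coeff = -12/16 = -3/4.
||r||^2 = 54.

54


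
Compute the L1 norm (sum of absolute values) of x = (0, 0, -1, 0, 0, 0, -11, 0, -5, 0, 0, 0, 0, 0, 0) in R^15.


Non-zero entries: [(2, -1), (6, -11), (8, -5)]
Absolute values: [1, 11, 5]
||x||_1 = sum = 17.

17


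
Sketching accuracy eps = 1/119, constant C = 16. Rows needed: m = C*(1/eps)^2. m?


1/eps = 119.
(1/eps)^2 = 14161.
m = 16*14161 = 226576.

226576


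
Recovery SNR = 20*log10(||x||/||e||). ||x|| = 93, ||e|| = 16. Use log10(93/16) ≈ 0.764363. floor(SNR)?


||x||/||e|| = 93/16.
log10(93/16) ≈ 0.764363.
20*log10(||x||/||e||) ≈ 20*0.764363 = 15.28726.
floor(15.28726) = 15.

15


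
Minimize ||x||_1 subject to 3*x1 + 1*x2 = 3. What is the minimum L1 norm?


Axis intercepts:
  x1 = 1, x2 = 0: L1 = 1
  x1 = 0, x2 = 3: L1 = 3
x* = (1, 0)
||x*||_1 = 1.

1


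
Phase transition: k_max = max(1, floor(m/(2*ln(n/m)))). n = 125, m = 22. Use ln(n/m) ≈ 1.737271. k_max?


n/m = 125/22.
ln(n/m) ≈ 1.737271.
2*ln(n/m) ≈ 3.474542.
m/(2*ln(n/m)) ≈ 22/3.474542 ≈ 6.3318.
floor = 6.
k_max = max(1, 6) = 6.

6


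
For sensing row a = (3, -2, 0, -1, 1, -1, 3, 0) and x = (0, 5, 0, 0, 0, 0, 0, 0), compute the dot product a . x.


Non-zero terms: ['-2*5']
Products: [-10]
y = sum = -10.

-10


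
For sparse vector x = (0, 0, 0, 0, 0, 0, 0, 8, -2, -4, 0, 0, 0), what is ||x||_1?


Non-zero entries: [(7, 8), (8, -2), (9, -4)]
Absolute values: [8, 2, 4]
||x||_1 = sum = 14.

14


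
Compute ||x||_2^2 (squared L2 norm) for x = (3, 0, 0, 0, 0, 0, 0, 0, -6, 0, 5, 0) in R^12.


Non-zero entries: [(0, 3), (8, -6), (10, 5)]
Squares: [9, 36, 25]
||x||_2^2 = sum = 70.

70


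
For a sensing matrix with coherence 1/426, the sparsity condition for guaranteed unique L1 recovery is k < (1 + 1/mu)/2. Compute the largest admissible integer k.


1/mu = 426.
1 + 1/mu = 427.
(1 + 1/mu)/2 = 213.5 is not an integer, so k_max = floor(213.5) = 213.

213


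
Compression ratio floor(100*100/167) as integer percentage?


100*m/n = 100*100/167 ≈ 59.8802.
floor = 59.

59


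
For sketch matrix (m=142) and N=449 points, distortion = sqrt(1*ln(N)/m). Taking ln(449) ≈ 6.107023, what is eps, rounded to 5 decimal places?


ln(449) ≈ 6.107023.
1*ln(N)/m ≈ 1*6.107023/142 ≈ 0.0430072.
eps = sqrt(0.0430072) ≈ 0.2073818 ≈ 0.20738.

0.20738


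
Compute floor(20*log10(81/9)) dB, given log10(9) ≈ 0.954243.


||x||/||e|| = 81/9 = 9.
log10(9) ≈ 0.954243.
20*log10(||x||/||e||) ≈ 20*0.954243 = 19.08486.
floor(19.08486) = 19.

19


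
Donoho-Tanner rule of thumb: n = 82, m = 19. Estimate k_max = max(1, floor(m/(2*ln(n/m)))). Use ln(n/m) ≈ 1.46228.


n/m = 82/19.
ln(n/m) ≈ 1.46228.
2*ln(n/m) ≈ 2.92456.
m/(2*ln(n/m)) ≈ 19/2.92456 ≈ 6.4967.
floor = 6.
k_max = max(1, 6) = 6.

6


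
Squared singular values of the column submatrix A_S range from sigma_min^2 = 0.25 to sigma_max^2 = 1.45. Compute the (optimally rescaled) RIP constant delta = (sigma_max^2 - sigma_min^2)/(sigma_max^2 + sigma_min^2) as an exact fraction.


lambda_max - lambda_min = 1.45 - 0.25 = 1.20.
lambda_max + lambda_min = 1.45 + 0.25 = 1.70.
delta = 1.20/1.70 = 120/170 = 12/17.

12/17


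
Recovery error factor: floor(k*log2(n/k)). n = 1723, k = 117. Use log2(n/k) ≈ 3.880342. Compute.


log2(n/k) = log2(1723/117) ≈ 3.880342.
k*log2(n/k) ≈ 117*3.880342 = 454.000014.
floor(454.000014) = 454.

454


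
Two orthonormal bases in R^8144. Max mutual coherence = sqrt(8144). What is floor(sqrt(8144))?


90^2 = 8100 <= 8144 < 8281 = 91^2, so 90 <= sqrt(8144) < 91.
floor(sqrt(8144)) = 90.

90


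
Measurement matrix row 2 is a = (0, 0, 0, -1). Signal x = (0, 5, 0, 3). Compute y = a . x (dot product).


Non-zero terms: ['0*5', '-1*3']
Products: [0, -3]
y = sum = -3.

-3


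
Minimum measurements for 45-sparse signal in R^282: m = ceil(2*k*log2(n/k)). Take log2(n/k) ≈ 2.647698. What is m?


log2(n/k) = log2(282/45) ≈ 2.647698.
2*k*log2(n/k) ≈ 2*45*2.647698 = 238.29282.
m = ceil(238.29282) = 239.

239


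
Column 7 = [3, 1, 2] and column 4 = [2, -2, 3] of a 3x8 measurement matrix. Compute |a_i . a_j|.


Inner product: 3*2 + 1*-2 + 2*3
Products: [6, -2, 6]
Sum = 10.
|dot| = 10.

10


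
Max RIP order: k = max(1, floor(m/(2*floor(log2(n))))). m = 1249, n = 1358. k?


floor(log2(1358)) = 10.
2*10 = 20.
m/(2*floor(log2(n))) = 1249/20 ≈ 62.45.
floor = 62.
k = max(1, 62) = 62.

62


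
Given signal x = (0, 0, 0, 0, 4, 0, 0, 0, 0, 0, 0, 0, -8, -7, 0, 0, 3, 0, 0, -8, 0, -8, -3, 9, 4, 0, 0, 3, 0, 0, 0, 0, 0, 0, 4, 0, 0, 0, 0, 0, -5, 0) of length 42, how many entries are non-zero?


Non-zero positions: [4, 12, 13, 16, 19, 21, 22, 23, 24, 27, 34, 40].
Sparsity = 12.

12


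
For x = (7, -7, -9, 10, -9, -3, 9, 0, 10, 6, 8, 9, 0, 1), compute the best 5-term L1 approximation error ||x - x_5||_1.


Sorted |x_i| descending: [10, 10, 9, 9, 9, 9, 8, 7, 7, 6, 3, 1, 0, 0]
Keep top 5: [10, 10, 9, 9, 9]
Tail entries: [9, 8, 7, 7, 6, 3, 1, 0, 0]
L1 error = sum of tail = 41.

41


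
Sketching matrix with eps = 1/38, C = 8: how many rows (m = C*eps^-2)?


1/eps = 38.
(1/eps)^2 = 1444.
m = 8*1444 = 11552.

11552


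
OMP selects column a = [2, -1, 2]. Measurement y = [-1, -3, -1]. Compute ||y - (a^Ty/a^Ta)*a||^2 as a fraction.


a^T a = 9.
a^T y = -1.
coeff = -1/9 = -1/9.
||r||^2 = 98/9.

98/9


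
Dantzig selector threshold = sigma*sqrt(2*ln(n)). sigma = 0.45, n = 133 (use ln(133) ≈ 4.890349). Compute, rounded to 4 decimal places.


ln(133) ≈ 4.890349.
2*ln(n) ≈ 9.780698.
sqrt(2*ln(n)) ≈ sqrt(9.780698) ≈ 3.127411.
threshold ≈ 0.45*3.127411 = 1.40733495 ≈ 1.4073.

1.4073


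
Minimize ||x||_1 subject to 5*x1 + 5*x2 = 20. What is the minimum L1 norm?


Axis intercepts:
  x1 = 4, x2 = 0: L1 = 4
  x1 = 0, x2 = 4: L1 = 4
x* = (4, 0)
||x*||_1 = 4.

4


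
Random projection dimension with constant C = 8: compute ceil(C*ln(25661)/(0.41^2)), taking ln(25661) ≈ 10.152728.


ln(25661) ≈ 10.152728.
eps^2 = 0.41^2 = 0.1681.
C*ln(N)/eps^2 ≈ 8*10.152728/0.1681 ≈ 483.1756.
m = ceil(483.1756) = 484.

484


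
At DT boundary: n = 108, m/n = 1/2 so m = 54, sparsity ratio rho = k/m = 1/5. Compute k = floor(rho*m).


m = 1/2*108 = 54.
rho = 1/5.
rho*m = 1/5*54 = 10.8.
k = floor(10.8) = 10.

10


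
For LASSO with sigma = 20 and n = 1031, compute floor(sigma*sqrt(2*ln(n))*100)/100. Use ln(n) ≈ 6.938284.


ln(1031) ≈ 6.938284.
2*ln(n) ≈ 13.876568.
sqrt(2*ln(n)) ≈ sqrt(13.876568) ≈ 3.725127.
lambda ≈ 20*3.725127 = 74.50254.
floor(lambda*100)/100 = 74.50.

74.50


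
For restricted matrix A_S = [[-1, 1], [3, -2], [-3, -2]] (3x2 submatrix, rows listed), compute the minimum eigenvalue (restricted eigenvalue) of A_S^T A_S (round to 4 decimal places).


A_S^T A_S = [[19, -1], [-1, 9]].
trace = 28.
det = 170.
disc = trace^2 - 4*det = 784 - 4*170 = 104.
sqrt(104) ≈ 10.198039.
lam_min = (28 - sqrt(104))/2 ≈ (28 - 10.198039)/2 = 8.9009805 ≈ 8.9010.

8.9010


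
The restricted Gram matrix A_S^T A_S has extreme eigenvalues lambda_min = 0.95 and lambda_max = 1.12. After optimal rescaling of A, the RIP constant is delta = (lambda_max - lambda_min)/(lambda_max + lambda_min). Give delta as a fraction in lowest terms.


lambda_max - lambda_min = 1.12 - 0.95 = 0.17.
lambda_max + lambda_min = 1.12 + 0.95 = 2.07.
delta = 0.17/2.07 = 17/207.

17/207


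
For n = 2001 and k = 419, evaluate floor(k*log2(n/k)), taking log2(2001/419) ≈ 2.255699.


log2(n/k) = log2(2001/419) ≈ 2.255699.
k*log2(n/k) ≈ 419*2.255699 = 945.137881.
floor(945.137881) = 945.

945


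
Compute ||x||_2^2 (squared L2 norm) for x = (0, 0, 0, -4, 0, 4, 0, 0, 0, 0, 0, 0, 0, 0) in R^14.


Non-zero entries: [(3, -4), (5, 4)]
Squares: [16, 16]
||x||_2^2 = sum = 32.

32


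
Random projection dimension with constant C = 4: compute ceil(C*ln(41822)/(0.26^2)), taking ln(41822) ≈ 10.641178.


ln(41822) ≈ 10.641178.
eps^2 = 0.26^2 = 0.0676.
C*ln(N)/eps^2 ≈ 4*10.641178/0.0676 ≈ 629.6555.
m = ceil(629.6555) = 630.

630


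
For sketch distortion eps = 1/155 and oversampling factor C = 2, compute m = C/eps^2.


1/eps = 155.
(1/eps)^2 = 24025.
m = 2*24025 = 48050.

48050


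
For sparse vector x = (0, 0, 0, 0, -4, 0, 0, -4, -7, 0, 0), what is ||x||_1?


Non-zero entries: [(4, -4), (7, -4), (8, -7)]
Absolute values: [4, 4, 7]
||x||_1 = sum = 15.

15


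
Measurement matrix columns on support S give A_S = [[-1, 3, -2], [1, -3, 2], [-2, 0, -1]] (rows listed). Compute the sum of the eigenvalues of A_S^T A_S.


Sum of eigenvalues of A_S^T A_S = trace(A_S^T A_S) = sum of squared column norms of A_S.
A_S^T A_S diagonal: [6, 18, 9].
trace = 6 + 18 + 9 = 33.

33


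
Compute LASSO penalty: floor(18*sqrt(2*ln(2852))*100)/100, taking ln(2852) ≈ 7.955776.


ln(2852) ≈ 7.955776.
2*ln(n) ≈ 15.911552.
sqrt(2*ln(n)) ≈ sqrt(15.911552) ≈ 3.988929.
lambda ≈ 18*3.988929 = 71.800722.
floor(lambda*100)/100 = 71.80.

71.80


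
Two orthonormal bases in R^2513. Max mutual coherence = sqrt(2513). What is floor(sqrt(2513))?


50^2 = 2500 <= 2513 < 2601 = 51^2, so 50 <= sqrt(2513) < 51.
floor(sqrt(2513)) = 50.

50


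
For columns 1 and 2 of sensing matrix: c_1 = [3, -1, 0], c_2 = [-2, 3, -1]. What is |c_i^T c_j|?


Inner product: 3*-2 + -1*3 + 0*-1
Products: [-6, -3, 0]
Sum = -9.
|dot| = 9.

9


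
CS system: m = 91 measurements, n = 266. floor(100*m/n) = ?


100*m/n = 100*91/266 ≈ 34.2105.
floor = 34.

34


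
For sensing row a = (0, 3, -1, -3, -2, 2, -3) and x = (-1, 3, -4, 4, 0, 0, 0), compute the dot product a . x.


Non-zero terms: ['0*-1', '3*3', '-1*-4', '-3*4']
Products: [0, 9, 4, -12]
y = sum = 1.

1


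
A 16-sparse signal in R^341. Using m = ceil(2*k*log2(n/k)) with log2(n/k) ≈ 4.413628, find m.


log2(n/k) = log2(341/16) ≈ 4.413628.
2*k*log2(n/k) ≈ 2*16*4.413628 = 141.236096.
m = ceil(141.236096) = 142.

142


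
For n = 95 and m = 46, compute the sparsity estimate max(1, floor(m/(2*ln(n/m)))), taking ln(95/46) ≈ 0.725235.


n/m = 95/46.
ln(n/m) ≈ 0.725235.
2*ln(n/m) ≈ 1.45047.
m/(2*ln(n/m)) ≈ 46/1.45047 ≈ 31.7139.
floor = 31.
k_max = max(1, 31) = 31.

31


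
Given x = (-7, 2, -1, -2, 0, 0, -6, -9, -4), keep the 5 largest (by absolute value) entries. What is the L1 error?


Sorted |x_i| descending: [9, 7, 6, 4, 2, 2, 1, 0, 0]
Keep top 5: [9, 7, 6, 4, 2]
Tail entries: [2, 1, 0, 0]
L1 error = sum of tail = 3.

3


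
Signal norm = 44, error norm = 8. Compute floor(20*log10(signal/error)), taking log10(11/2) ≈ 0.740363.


||x||/||e|| = 44/8 = 11/2.
log10(11/2) ≈ 0.740363.
20*log10(||x||/||e||) ≈ 20*0.740363 = 14.80726.
floor(14.80726) = 14.

14


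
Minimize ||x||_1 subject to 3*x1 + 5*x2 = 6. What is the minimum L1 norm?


Axis intercepts:
  x1 = 2, x2 = 0: L1 = 2
  x1 = 0, x2 = 6/5: L1 = 6/5
x* = (0, 6/5)
||x*||_1 = 6/5.

6/5


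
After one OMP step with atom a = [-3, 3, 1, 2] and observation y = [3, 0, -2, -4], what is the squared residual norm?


a^T a = 23.
a^T y = -19.
coeff = -19/23 = -19/23.
||r||^2 = 306/23.

306/23


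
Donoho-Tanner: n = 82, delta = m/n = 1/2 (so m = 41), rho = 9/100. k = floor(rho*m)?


m = 1/2*82 = 41.
rho = 9/100.
rho*m = 9/100*41 = 3.69.
k = floor(3.69) = 3.

3


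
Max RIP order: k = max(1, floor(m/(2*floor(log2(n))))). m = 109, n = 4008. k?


floor(log2(4008)) = 11.
2*11 = 22.
m/(2*floor(log2(n))) = 109/22 ≈ 4.9545.
floor = 4.
k = max(1, 4) = 4.

4


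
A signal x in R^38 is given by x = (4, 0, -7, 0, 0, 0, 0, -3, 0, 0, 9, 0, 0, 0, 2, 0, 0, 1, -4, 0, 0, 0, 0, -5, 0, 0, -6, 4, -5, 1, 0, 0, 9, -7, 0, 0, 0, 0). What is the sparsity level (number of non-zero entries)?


Non-zero positions: [0, 2, 7, 10, 14, 17, 18, 23, 26, 27, 28, 29, 32, 33].
Sparsity = 14.

14


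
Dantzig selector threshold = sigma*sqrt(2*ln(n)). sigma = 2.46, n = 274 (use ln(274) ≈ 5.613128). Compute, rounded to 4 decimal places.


ln(274) ≈ 5.613128.
2*ln(n) ≈ 11.226256.
sqrt(2*ln(n)) ≈ sqrt(11.226256) ≈ 3.350561.
threshold ≈ 2.46*3.350561 = 8.24238006 ≈ 8.2424.

8.2424


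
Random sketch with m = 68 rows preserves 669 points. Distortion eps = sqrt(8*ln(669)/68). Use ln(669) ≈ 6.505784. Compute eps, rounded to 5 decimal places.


ln(669) ≈ 6.505784.
8*ln(N)/m ≈ 8*6.505784/68 ≈ 0.76538635.
eps = sqrt(0.76538635) ≈ 0.8748636 ≈ 0.87486.

0.87486


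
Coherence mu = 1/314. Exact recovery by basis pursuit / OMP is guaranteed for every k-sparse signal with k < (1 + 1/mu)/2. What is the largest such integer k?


1/mu = 314.
1 + 1/mu = 315.
(1 + 1/mu)/2 = 157.5 is not an integer, so k_max = floor(157.5) = 157.

157


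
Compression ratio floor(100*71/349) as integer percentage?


100*m/n = 100*71/349 ≈ 20.3438.
floor = 20.

20


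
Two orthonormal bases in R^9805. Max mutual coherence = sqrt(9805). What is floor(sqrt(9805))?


99^2 = 9801 <= 9805 < 10000 = 100^2, so 99 <= sqrt(9805) < 100.
floor(sqrt(9805)) = 99.

99


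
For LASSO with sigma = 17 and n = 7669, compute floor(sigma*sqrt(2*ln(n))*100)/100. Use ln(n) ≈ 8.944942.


ln(7669) ≈ 8.944942.
2*ln(n) ≈ 17.889884.
sqrt(2*ln(n)) ≈ sqrt(17.889884) ≈ 4.229643.
lambda ≈ 17*4.229643 = 71.903931.
floor(lambda*100)/100 = 71.90.

71.90


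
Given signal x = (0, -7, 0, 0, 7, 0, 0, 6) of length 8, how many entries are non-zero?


Non-zero positions: [1, 4, 7].
Sparsity = 3.

3


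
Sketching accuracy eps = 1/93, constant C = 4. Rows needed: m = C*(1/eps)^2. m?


1/eps = 93.
(1/eps)^2 = 8649.
m = 4*8649 = 34596.

34596


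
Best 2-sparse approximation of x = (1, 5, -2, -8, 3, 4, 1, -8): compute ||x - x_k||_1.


Sorted |x_i| descending: [8, 8, 5, 4, 3, 2, 1, 1]
Keep top 2: [8, 8]
Tail entries: [5, 4, 3, 2, 1, 1]
L1 error = sum of tail = 16.

16


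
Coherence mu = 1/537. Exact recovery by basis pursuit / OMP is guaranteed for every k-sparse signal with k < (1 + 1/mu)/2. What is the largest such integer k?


1/mu = 537.
1 + 1/mu = 538.
(1 + 1/mu)/2 = 269 is an integer and the inequality is strict, so k_max = 269 - 1 = 268.

268


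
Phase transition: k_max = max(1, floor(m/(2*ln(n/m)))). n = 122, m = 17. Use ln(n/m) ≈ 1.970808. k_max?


n/m = 122/17.
ln(n/m) ≈ 1.970808.
2*ln(n/m) ≈ 3.941616.
m/(2*ln(n/m)) ≈ 17/3.941616 ≈ 4.313.
floor = 4.
k_max = max(1, 4) = 4.

4


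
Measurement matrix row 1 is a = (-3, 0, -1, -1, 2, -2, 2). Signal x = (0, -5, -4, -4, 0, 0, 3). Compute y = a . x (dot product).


Non-zero terms: ['0*-5', '-1*-4', '-1*-4', '2*3']
Products: [0, 4, 4, 6]
y = sum = 14.

14


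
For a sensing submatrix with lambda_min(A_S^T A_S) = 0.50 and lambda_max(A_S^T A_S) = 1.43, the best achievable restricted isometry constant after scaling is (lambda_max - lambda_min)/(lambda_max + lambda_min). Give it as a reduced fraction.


lambda_max - lambda_min = 1.43 - 0.50 = 0.93.
lambda_max + lambda_min = 1.43 + 0.50 = 1.93.
delta = 0.93/1.93 = 93/193.

93/193


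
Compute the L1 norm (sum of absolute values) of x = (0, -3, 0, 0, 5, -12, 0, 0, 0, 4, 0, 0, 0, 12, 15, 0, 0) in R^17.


Non-zero entries: [(1, -3), (4, 5), (5, -12), (9, 4), (13, 12), (14, 15)]
Absolute values: [3, 5, 12, 4, 12, 15]
||x||_1 = sum = 51.

51


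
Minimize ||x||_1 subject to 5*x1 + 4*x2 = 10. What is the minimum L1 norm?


Axis intercepts:
  x1 = 2, x2 = 0: L1 = 2
  x1 = 0, x2 = 5/2: L1 = 5/2
x* = (2, 0)
||x*||_1 = 2.

2


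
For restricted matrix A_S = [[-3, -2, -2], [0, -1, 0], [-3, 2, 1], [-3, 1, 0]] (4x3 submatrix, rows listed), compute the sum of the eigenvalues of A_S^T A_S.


Sum of eigenvalues of A_S^T A_S = trace(A_S^T A_S) = sum of squared column norms of A_S.
A_S^T A_S diagonal: [27, 10, 5].
trace = 27 + 10 + 5 = 42.

42


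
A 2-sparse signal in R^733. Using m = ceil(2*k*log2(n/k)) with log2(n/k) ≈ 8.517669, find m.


log2(n/k) = log2(733/2) ≈ 8.517669.
2*k*log2(n/k) ≈ 2*2*8.517669 = 34.070676.
m = ceil(34.070676) = 35.

35
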